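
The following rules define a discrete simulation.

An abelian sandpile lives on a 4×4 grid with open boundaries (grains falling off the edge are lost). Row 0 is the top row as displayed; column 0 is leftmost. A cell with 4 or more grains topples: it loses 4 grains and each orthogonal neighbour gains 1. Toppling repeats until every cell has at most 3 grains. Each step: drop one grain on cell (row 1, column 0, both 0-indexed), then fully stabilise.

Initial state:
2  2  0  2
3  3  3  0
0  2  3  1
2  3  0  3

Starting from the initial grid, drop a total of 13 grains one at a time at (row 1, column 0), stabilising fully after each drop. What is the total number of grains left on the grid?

28

[0] 2  2  0  2
3  3  3  0
0  2  3  1
2  3  0  3
[1] 3  3  1  2
1  2  1  1
2  1  1  2
3  0  2  3
[2] 3  3  1  2
2  2  1  1
2  1  1  2
3  0  2  3
[3] 3  3  1  2
3  2  1  1
2  1  1  2
3  0  2  3
[4] 1  1  2  2
2  0  2  1
3  2  1  2
3  0  2  3
[5] 1  1  2  2
3  0  2  1
3  2  1  2
3  0  2  3
[6] 2  1  2  2
1  1  2  1
1  3  1  2
0  1  2  3
[7] 2  1  2  2
2  1  2  1
1  3  1  2
0  1  2  3
[8] 2  1  2  2
3  1  2  1
1  3  1  2
0  1  2  3
[9] 3  1  2  2
0  2  2  1
2  3  1  2
0  1  2  3
[10] 3  1  2  2
1  2  2  1
2  3  1  2
0  1  2  3
[11] 3  1  2  2
2  2  2  1
2  3  1  2
0  1  2  3
[12] 3  1  2  2
3  2  2  1
2  3  1  2
0  1  2  3
[13] 0  2  2  2
1  3  2  1
3  3  1  2
0  1  2  3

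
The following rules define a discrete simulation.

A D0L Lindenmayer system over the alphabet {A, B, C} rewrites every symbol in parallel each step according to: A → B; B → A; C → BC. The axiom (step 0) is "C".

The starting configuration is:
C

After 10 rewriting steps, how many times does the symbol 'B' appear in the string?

5

step 0: C
step 1: BC
step 2: ABC
step 3: BABC
step 4: ABABC
step 5: BABABC
step 6: ABABABC
step 7: BABABABC
step 8: ABABABABC
step 9: BABABABABC
step 10: ABABABABABC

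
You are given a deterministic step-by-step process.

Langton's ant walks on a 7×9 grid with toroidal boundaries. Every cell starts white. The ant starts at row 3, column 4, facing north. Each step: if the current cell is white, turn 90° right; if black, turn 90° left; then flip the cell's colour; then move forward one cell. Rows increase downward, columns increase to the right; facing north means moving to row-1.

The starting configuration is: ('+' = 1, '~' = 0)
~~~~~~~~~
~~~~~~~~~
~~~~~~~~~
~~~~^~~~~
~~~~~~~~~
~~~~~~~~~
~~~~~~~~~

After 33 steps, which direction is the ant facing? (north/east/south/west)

east

gen 0: ~~~~~~~~~
~~~~~~~~~
~~~~~~~~~
~~~~^~~~~
~~~~~~~~~
~~~~~~~~~
~~~~~~~~~
gen 1: ~~~~~~~~~
~~~~~~~~~
~~~~~~~~~
~~~~+>~~~
~~~~~~~~~
~~~~~~~~~
~~~~~~~~~
gen 2: ~~~~~~~~~
~~~~~~~~~
~~~~~~~~~
~~~~++~~~
~~~~~v~~~
~~~~~~~~~
~~~~~~~~~
gen 3: ~~~~~~~~~
~~~~~~~~~
~~~~~~~~~
~~~~++~~~
~~~~<+~~~
~~~~~~~~~
~~~~~~~~~
gen 4: ~~~~~~~~~
~~~~~~~~~
~~~~~~~~~
~~~~^+~~~
~~~~++~~~
~~~~~~~~~
~~~~~~~~~
gen 5: ~~~~~~~~~
~~~~~~~~~
~~~~~~~~~
~~~<~+~~~
~~~~++~~~
~~~~~~~~~
~~~~~~~~~
gen 6: ~~~~~~~~~
~~~~~~~~~
~~~^~~~~~
~~~+~+~~~
~~~~++~~~
~~~~~~~~~
~~~~~~~~~
gen 7: ~~~~~~~~~
~~~~~~~~~
~~~+>~~~~
~~~+~+~~~
~~~~++~~~
~~~~~~~~~
~~~~~~~~~
gen 8: ~~~~~~~~~
~~~~~~~~~
~~~++~~~~
~~~+v+~~~
~~~~++~~~
~~~~~~~~~
~~~~~~~~~
gen 9: ~~~~~~~~~
~~~~~~~~~
~~~++~~~~
~~~<++~~~
~~~~++~~~
~~~~~~~~~
~~~~~~~~~
gen 10: ~~~~~~~~~
~~~~~~~~~
~~~++~~~~
~~~~++~~~
~~~v++~~~
~~~~~~~~~
~~~~~~~~~
gen 11: ~~~~~~~~~
~~~~~~~~~
~~~++~~~~
~~~~++~~~
~~<+++~~~
~~~~~~~~~
~~~~~~~~~
gen 12: ~~~~~~~~~
~~~~~~~~~
~~~++~~~~
~~^~++~~~
~~++++~~~
~~~~~~~~~
~~~~~~~~~
gen 13: ~~~~~~~~~
~~~~~~~~~
~~~++~~~~
~~+>++~~~
~~++++~~~
~~~~~~~~~
~~~~~~~~~
gen 14: ~~~~~~~~~
~~~~~~~~~
~~~++~~~~
~~++++~~~
~~+v++~~~
~~~~~~~~~
~~~~~~~~~
gen 15: ~~~~~~~~~
~~~~~~~~~
~~~++~~~~
~~++++~~~
~~+~>+~~~
~~~~~~~~~
~~~~~~~~~
gen 16: ~~~~~~~~~
~~~~~~~~~
~~~++~~~~
~~++^+~~~
~~+~~+~~~
~~~~~~~~~
~~~~~~~~~
gen 17: ~~~~~~~~~
~~~~~~~~~
~~~++~~~~
~~+<~+~~~
~~+~~+~~~
~~~~~~~~~
~~~~~~~~~
gen 18: ~~~~~~~~~
~~~~~~~~~
~~~++~~~~
~~+~~+~~~
~~+v~+~~~
~~~~~~~~~
~~~~~~~~~
gen 19: ~~~~~~~~~
~~~~~~~~~
~~~++~~~~
~~+~~+~~~
~~<+~+~~~
~~~~~~~~~
~~~~~~~~~
gen 20: ~~~~~~~~~
~~~~~~~~~
~~~++~~~~
~~+~~+~~~
~~~+~+~~~
~~v~~~~~~
~~~~~~~~~
gen 21: ~~~~~~~~~
~~~~~~~~~
~~~++~~~~
~~+~~+~~~
~~~+~+~~~
~<+~~~~~~
~~~~~~~~~
gen 22: ~~~~~~~~~
~~~~~~~~~
~~~++~~~~
~~+~~+~~~
~^~+~+~~~
~++~~~~~~
~~~~~~~~~
gen 23: ~~~~~~~~~
~~~~~~~~~
~~~++~~~~
~~+~~+~~~
~+>+~+~~~
~++~~~~~~
~~~~~~~~~
gen 24: ~~~~~~~~~
~~~~~~~~~
~~~++~~~~
~~+~~+~~~
~+++~+~~~
~+v~~~~~~
~~~~~~~~~
gen 25: ~~~~~~~~~
~~~~~~~~~
~~~++~~~~
~~+~~+~~~
~+++~+~~~
~+~>~~~~~
~~~~~~~~~
gen 26: ~~~~~~~~~
~~~~~~~~~
~~~++~~~~
~~+~~+~~~
~+++~+~~~
~+~+~~~~~
~~~v~~~~~
gen 27: ~~~~~~~~~
~~~~~~~~~
~~~++~~~~
~~+~~+~~~
~+++~+~~~
~+~+~~~~~
~~<+~~~~~
gen 28: ~~~~~~~~~
~~~~~~~~~
~~~++~~~~
~~+~~+~~~
~+++~+~~~
~+^+~~~~~
~~++~~~~~
gen 29: ~~~~~~~~~
~~~~~~~~~
~~~++~~~~
~~+~~+~~~
~+++~+~~~
~++>~~~~~
~~++~~~~~
gen 30: ~~~~~~~~~
~~~~~~~~~
~~~++~~~~
~~+~~+~~~
~++^~+~~~
~++~~~~~~
~~++~~~~~
gen 31: ~~~~~~~~~
~~~~~~~~~
~~~++~~~~
~~+~~+~~~
~+<~~+~~~
~++~~~~~~
~~++~~~~~
gen 32: ~~~~~~~~~
~~~~~~~~~
~~~++~~~~
~~+~~+~~~
~+~~~+~~~
~+v~~~~~~
~~++~~~~~
gen 33: ~~~~~~~~~
~~~~~~~~~
~~~++~~~~
~~+~~+~~~
~+~~~+~~~
~+~>~~~~~
~~++~~~~~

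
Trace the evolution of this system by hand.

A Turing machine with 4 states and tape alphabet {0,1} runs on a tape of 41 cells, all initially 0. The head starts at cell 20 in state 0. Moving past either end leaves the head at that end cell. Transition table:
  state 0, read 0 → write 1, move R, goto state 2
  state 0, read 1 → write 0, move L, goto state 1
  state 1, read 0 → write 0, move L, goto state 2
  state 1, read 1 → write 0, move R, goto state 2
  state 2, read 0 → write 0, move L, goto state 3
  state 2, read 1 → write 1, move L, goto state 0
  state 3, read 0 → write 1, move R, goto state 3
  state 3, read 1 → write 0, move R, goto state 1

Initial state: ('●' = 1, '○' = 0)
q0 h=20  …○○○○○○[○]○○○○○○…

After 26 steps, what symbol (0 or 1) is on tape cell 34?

1

[0] q0 h=20  …○○○○○○[○]○○○○○○…
[1] q2 h=21  …○○○○○●[○]○○○○○○…
[2] q3 h=20  …○○○○○○[●]○○○○○○…
[3] q1 h=21  …○○○○○○[○]○○○○○○…
[4] q2 h=20  …○○○○○○[○]○○○○○○…
[5] q3 h=19  …○○○○○○[○]○○○○○○…
[6] q3 h=20  …○○○○○●[○]○○○○○○…
[7] q3 h=21  …○○○○●●[○]○○○○○○…
[8] q3 h=22  …○○○●●●[○]○○○○○○…
[9] q3 h=23  …○○●●●●[○]○○○○○○…
[10] q3 h=24  …○●●●●●[○]○○○○○○…
[11] q3 h=25  …●●●●●●[○]○○○○○○…
[12] q3 h=26  …●●●●●●[○]○○○○○○…
[13] q3 h=27  …●●●●●●[○]○○○○○○…
[14] q3 h=28  …●●●●●●[○]○○○○○○…
[15] q3 h=29  …●●●●●●[○]○○○○○○…
[16] q3 h=30  …●●●●●●[○]○○○○○○…
[17] q3 h=31  …●●●●●●[○]○○○○○○…
[18] q3 h=32  …●●●●●●[○]○○○○○○…
[19] q3 h=33  …●●●●●●[○]○○○○○○…
[20] q3 h=34  …●●●●●●[○]○○○○○○|
[21] q3 h=35  …●●●●●●[○]○○○○○|
[22] q3 h=36  …●●●●●●[○]○○○○|
[23] q3 h=37  …●●●●●●[○]○○○|
[24] q3 h=38  …●●●●●●[○]○○|
[25] q3 h=39  …●●●●●●[○]○|
[26] q3 h=40  …●●●●●●[○]|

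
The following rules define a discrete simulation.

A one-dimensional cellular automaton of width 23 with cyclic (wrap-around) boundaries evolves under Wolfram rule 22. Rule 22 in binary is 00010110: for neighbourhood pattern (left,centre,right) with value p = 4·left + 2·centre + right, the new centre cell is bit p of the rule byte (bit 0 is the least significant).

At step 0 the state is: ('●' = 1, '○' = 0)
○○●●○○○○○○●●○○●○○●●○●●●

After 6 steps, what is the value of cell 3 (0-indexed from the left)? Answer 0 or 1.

0

k=0  ○○●●○○○○○○●●○○●○○●●○●●●
k=1  ●●○○●○○○○●○○●●●●●○○○○○○
k=2  ○○●●●●○○●●●●○○○○○●○○○○●
k=3  ●●○○○○●●○○○○●○○○●●●○○●●
k=4  ○○●○○●○○●○○●●●○●○○○●●○○
k=5  ○●●●●●●●●●●○○○○●●○●○○●○
k=6  ●○○○○○○○○○○●○○●○○○●●●●●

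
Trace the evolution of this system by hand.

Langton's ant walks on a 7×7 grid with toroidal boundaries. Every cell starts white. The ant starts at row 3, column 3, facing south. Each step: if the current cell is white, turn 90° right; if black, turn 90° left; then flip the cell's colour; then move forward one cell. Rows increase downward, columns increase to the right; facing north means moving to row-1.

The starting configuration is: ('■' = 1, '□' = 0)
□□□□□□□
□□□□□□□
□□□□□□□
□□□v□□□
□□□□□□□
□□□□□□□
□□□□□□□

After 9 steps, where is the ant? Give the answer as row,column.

step 0: □□□□□□□
□□□□□□□
□□□□□□□
□□□v□□□
□□□□□□□
□□□□□□□
□□□□□□□
step 1: □□□□□□□
□□□□□□□
□□□□□□□
□□<■□□□
□□□□□□□
□□□□□□□
□□□□□□□
step 2: □□□□□□□
□□□□□□□
□□^□□□□
□□■■□□□
□□□□□□□
□□□□□□□
□□□□□□□
step 3: □□□□□□□
□□□□□□□
□□■>□□□
□□■■□□□
□□□□□□□
□□□□□□□
□□□□□□□
step 4: □□□□□□□
□□□□□□□
□□■■□□□
□□■v□□□
□□□□□□□
□□□□□□□
□□□□□□□
step 5: □□□□□□□
□□□□□□□
□□■■□□□
□□■□>□□
□□□□□□□
□□□□□□□
□□□□□□□
step 6: □□□□□□□
□□□□□□□
□□■■□□□
□□■□■□□
□□□□v□□
□□□□□□□
□□□□□□□
step 7: □□□□□□□
□□□□□□□
□□■■□□□
□□■□■□□
□□□<■□□
□□□□□□□
□□□□□□□
step 8: □□□□□□□
□□□□□□□
□□■■□□□
□□■^■□□
□□□■■□□
□□□□□□□
□□□□□□□
step 9: □□□□□□□
□□□□□□□
□□■■□□□
□□■■>□□
□□□■■□□
□□□□□□□
□□□□□□□

3,4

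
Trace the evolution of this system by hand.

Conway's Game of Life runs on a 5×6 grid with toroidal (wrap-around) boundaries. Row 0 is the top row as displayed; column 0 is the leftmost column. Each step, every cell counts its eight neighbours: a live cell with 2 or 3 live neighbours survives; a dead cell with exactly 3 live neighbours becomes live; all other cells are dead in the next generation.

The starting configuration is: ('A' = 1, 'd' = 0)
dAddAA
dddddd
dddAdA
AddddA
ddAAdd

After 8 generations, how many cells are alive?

gen 0: dAddAA
dddddd
dddAdA
AddddA
ddAAdd
gen 1: ddAAAd
AddddA
AdddAA
AdAAdA
dAAAdd
gen 2: AdddAA
AAdddd
dddAdd
dddddd
AddddA
gen 3: ddddAd
AAddAd
dddddd
dddddd
AdddAd
gen 4: AAdAAd
dddddA
dddddd
dddddd
dddddA
gen 5: AdddAd
AdddAA
dddddd
dddddd
AdddAA
gen 6: dAdAdd
AdddAd
dddddA
dddddA
AdddAd
gen 7: AAdAAd
AdddAA
AdddAA
AdddAA
AdddAA
gen 8: dAdAdd
dddddd
dAdAdd
dAdAdd
dddddd

6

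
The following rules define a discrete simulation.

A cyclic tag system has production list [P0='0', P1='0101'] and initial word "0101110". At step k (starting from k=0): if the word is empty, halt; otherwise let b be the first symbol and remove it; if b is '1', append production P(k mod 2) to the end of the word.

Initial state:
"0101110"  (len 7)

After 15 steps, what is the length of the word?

9

k=0  "0101110"  (len 7)
k=1  "101110"  (len 6)
k=2  "011100101"  (len 9)
k=3  "11100101"  (len 8)
k=4  "11001010101"  (len 11)
k=5  "10010101010"  (len 11)
k=6  "00101010100101"  (len 14)
k=7  "0101010100101"  (len 13)
k=8  "101010100101"  (len 12)
k=9  "010101001010"  (len 12)
k=10  "10101001010"  (len 11)
k=11  "01010010100"  (len 11)
k=12  "1010010100"  (len 10)
k=13  "0100101000"  (len 10)
k=14  "100101000"  (len 9)
k=15  "001010000"  (len 9)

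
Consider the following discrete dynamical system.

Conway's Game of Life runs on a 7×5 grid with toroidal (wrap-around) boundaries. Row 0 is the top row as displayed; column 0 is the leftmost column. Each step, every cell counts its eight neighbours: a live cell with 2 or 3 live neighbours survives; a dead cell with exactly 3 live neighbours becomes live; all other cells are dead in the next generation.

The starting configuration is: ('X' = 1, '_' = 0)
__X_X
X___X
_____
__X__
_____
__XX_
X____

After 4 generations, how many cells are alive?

9

gen 0: __X_X
X___X
_____
__X__
_____
__XX_
X____
gen 1: _X_XX
X__XX
_____
_____
__XX_
_____
_XX_X
gen 2: _X___
X_XX_
____X
_____
_____
_X___
_XX_X
gen 3: ____X
XXXXX
___XX
_____
_____
XXX__
_XX__
gen 4: ____X
_XX__
_X___
_____
_X___
X_X__
__XX_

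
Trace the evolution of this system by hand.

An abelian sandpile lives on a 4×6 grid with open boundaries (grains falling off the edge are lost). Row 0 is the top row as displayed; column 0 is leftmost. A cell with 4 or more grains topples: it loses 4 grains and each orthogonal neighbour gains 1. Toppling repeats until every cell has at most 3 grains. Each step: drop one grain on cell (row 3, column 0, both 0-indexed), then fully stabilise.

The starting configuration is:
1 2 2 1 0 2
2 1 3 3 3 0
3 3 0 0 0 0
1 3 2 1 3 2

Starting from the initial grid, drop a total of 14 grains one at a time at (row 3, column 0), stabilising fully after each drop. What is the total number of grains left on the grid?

38

step 0: 1 2 2 1 0 2
2 1 3 3 3 0
3 3 0 0 0 0
1 3 2 1 3 2
step 1: 1 2 2 1 0 2
2 1 3 3 3 0
3 3 0 0 0 0
2 3 2 1 3 2
step 2: 1 2 2 1 0 2
2 1 3 3 3 0
3 3 0 0 0 0
3 3 2 1 3 2
step 3: 1 2 2 1 0 2
3 2 3 3 3 0
1 1 1 0 0 0
2 1 3 1 3 2
step 4: 1 2 2 1 0 2
3 2 3 3 3 0
1 1 1 0 0 0
3 1 3 1 3 2
step 5: 1 2 2 1 0 2
3 2 3 3 3 0
2 1 1 0 0 0
0 2 3 1 3 2
step 6: 1 2 2 1 0 2
3 2 3 3 3 0
2 1 1 0 0 0
1 2 3 1 3 2
step 7: 1 2 2 1 0 2
3 2 3 3 3 0
2 1 1 0 0 0
2 2 3 1 3 2
step 8: 1 2 2 1 0 2
3 2 3 3 3 0
2 1 1 0 0 0
3 2 3 1 3 2
step 9: 1 2 2 1 0 2
3 2 3 3 3 0
3 1 1 0 0 0
0 3 3 1 3 2
step 10: 1 2 2 1 0 2
3 2 3 3 3 0
3 1 1 0 0 0
1 3 3 1 3 2
step 11: 1 2 2 1 0 2
3 2 3 3 3 0
3 1 1 0 0 0
2 3 3 1 3 2
step 12: 1 2 2 1 0 2
3 2 3 3 3 0
3 1 1 0 0 0
3 3 3 1 3 2
step 13: 2 2 2 1 0 2
0 3 3 3 3 0
1 3 2 0 0 0
2 1 0 2 3 2
step 14: 2 2 2 1 0 2
0 3 3 3 3 0
1 3 2 0 0 0
3 1 0 2 3 2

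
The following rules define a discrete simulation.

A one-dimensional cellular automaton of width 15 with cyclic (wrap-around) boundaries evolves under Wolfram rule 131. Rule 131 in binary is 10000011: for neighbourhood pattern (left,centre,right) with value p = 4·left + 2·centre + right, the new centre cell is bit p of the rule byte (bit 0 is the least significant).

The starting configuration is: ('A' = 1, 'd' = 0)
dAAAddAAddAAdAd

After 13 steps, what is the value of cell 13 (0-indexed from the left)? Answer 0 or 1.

0

[0] dAAAddAAddAAdAd
[1] AdAddAdddAddddd
[2] ddddAddAAddAAAA
[3] dAAAddAdddAdAAd
[4] AdAddAddAAddddd
[5] ddddAddAdddAAAA
[6] dAAAddAddAAdAAd
[7] AdAddAddAdddddd
[8] ddddAddAddAAAAA
[9] dAAAddAddAdAAAd
[10] AdAddAddAdddAdd
[11] ddddAddAddAAddA
[12] dAAAddAddAdddAd
[13] AdAddAddAddAAdd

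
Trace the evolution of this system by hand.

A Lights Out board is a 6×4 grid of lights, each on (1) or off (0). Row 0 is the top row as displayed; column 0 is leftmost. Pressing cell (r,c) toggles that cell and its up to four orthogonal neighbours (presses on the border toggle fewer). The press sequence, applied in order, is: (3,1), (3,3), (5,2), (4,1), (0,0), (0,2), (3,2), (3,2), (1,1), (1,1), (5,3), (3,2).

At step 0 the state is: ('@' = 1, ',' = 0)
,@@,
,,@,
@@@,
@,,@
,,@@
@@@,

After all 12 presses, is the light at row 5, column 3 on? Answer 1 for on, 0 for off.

[0] ,@@,
,,@,
@@@,
@,,@
,,@@
@@@,
[1] ,@@,
,,@,
@,@,
,@@@
,@@@
@@@,
[2] ,@@,
,,@,
@,@@
,@,,
,@@,
@@@,
[3] ,@@,
,,@,
@,@@
,@,,
,@,,
@,,@
[4] ,@@,
,,@,
@,@@
,,,,
@,@,
@@,@
[5] @,@,
@,@,
@,@@
,,,,
@,@,
@@,@
[6] @@,@
@,,,
@,@@
,,,,
@,@,
@@,@
[7] @@,@
@,,,
@,,@
,@@@
@,,,
@@,@
[8] @@,@
@,,,
@,@@
,,,,
@,@,
@@,@
[9] @,,@
,@@,
@@@@
,,,,
@,@,
@@,@
[10] @@,@
@,,,
@,@@
,,,,
@,@,
@@,@
[11] @@,@
@,,,
@,@@
,,,,
@,@@
@@@,
[12] @@,@
@,,,
@,,@
,@@@
@,,@
@@@,

0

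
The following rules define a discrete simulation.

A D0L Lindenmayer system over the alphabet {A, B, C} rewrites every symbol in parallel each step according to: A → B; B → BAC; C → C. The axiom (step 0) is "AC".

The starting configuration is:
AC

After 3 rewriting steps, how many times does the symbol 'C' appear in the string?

t=0: AC
t=1: BC
t=2: BACC
t=3: BACBCC

3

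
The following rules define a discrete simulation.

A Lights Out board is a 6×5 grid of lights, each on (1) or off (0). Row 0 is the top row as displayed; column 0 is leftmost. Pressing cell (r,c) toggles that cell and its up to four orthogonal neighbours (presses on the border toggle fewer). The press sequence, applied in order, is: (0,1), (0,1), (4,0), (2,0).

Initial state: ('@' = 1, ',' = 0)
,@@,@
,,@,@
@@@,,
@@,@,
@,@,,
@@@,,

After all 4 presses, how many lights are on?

14

gen 0: ,@@,@
,,@,@
@@@,,
@@,@,
@,@,,
@@@,,
gen 1: @,,,@
,@@,@
@@@,,
@@,@,
@,@,,
@@@,,
gen 2: ,@@,@
,,@,@
@@@,,
@@,@,
@,@,,
@@@,,
gen 3: ,@@,@
,,@,@
@@@,,
,@,@,
,@@,,
,@@,,
gen 4: ,@@,@
@,@,@
,,@,,
@@,@,
,@@,,
,@@,,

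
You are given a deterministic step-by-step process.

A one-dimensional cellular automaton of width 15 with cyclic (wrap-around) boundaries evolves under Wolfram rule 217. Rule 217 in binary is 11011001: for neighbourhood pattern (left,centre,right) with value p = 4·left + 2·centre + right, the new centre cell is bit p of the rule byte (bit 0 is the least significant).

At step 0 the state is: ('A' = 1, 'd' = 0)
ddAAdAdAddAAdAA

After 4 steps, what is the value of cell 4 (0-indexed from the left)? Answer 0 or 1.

gen 0: ddAAdAdAddAAdAA
gen 1: AdAAddddAdAAdAA
gen 2: AdAAAAAdddAAdAA
gen 3: AdAAAAAAAdAAdAA
gen 4: AdAAAAAAAdAAdAA

1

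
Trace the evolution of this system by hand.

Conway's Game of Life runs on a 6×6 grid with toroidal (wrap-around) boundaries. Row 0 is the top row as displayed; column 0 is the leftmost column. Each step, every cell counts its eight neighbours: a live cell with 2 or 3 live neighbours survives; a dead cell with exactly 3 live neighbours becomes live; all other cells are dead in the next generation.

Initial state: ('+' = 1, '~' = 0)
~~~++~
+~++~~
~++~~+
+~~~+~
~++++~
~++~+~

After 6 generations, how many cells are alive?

10

[0] ~~~++~
+~++~~
~++~~+
+~~~+~
~++++~
~++~+~
[1] ~~~~++
+~~~~+
~~+~++
+~~~+~
+~~~+~
~+~~~+
[2] ~~~~+~
+~~+~~
~+~++~
++~~+~
++~~+~
~~~~~~
[3] ~~~~~~
~~++~+
~+~++~
~~~~+~
++~~~~
~~~~~+
[4] ~~~~+~
~~++~~
~~~~~+
++++++
+~~~~+
+~~~~~
[5] ~~~+~~
~~~++~
~~~~~+
~+++~~
~~++~~
+~~~~~
[6] ~~~++~
~~~++~
~~~~~~
~+~++~
~~~+~~
~~++~~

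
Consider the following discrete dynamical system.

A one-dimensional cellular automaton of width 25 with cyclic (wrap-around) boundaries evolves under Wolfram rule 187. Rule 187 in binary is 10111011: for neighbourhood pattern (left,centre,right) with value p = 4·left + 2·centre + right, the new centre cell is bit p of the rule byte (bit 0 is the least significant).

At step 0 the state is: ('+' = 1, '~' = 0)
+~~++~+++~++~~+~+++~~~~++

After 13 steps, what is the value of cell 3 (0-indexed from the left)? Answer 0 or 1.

1

t=0: +~~++~+++~++~~+~+++~~~~++
t=1: ~+++~+++~++~++~+++~++++++
t=2: +++~+++~++~++~+++~++++++~
t=3: ++~+++~++~++~+++~++++++~+
t=4: +~+++~++~++~+++~++++++~++
t=5: ~+++~++~++~+++~++++++~+++
t=6: +++~++~++~+++~++++++~+++~
t=7: ++~++~++~+++~++++++~+++~+
t=8: +~++~++~+++~++++++~+++~++
t=9: ~++~++~+++~++++++~+++~+++
t=10: ++~++~+++~++++++~+++~+++~
t=11: +~++~+++~++++++~+++~+++~+
t=12: ~++~+++~++++++~+++~+++~++
t=13: ++~+++~++++++~+++~+++~++~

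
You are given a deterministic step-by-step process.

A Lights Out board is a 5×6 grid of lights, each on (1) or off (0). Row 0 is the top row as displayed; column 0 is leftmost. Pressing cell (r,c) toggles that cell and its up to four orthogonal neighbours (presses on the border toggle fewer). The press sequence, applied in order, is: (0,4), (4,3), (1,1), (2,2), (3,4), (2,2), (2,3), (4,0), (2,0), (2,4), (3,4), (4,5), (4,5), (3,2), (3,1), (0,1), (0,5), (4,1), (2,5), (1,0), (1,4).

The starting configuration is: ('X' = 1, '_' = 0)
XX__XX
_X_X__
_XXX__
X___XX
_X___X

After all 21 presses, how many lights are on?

18

t=0: XX__XX
_X_X__
_XXX__
X___XX
_X___X
t=1: XX_X__
_X_XX_
_XXX__
X___XX
_X___X
t=2: XX_X__
_X_XX_
_XXX__
X__XXX
_XXXXX
t=3: X__X__
X_XXX_
__XX__
X__XXX
_XXXXX
t=4: X__X__
X__XX_
_X____
X_XXXX
_XXXXX
t=5: X__X__
X__XX_
_X__X_
X_X___
_XXX_X
t=6: X__X__
X_XXX_
__XXX_
X_____
_XXX_X
t=7: X__X__
X_X_X_
______
X__X__
_XXX_X
t=8: X__X__
X_X_X_
______
___X__
X_XX_X
t=9: X__X__
__X_X_
XX____
X__X__
X_XX_X
t=10: X__X__
__X___
XX_XXX
X__XX_
X_XX_X
t=11: X__X__
__X___
XX_X_X
X____X
X_XXXX
t=12: X__X__
__X___
XX_X_X
X_____
X_XX__
t=13: X__X__
__X___
XX_X_X
X____X
X_XXXX
t=14: X__X__
__X___
XXXX_X
XXXX_X
X__XXX
t=15: X__X__
__X___
X_XX_X
___X_X
XX_XXX
t=16: _XXX__
_XX___
X_XX_X
___X_X
XX_XXX
t=17: _XXXXX
_XX__X
X_XX_X
___X_X
XX_XXX
t=18: _XXXXX
_XX__X
X_XX_X
_X_X_X
__XXXX
t=19: _XXXXX
_XX___
X_XXX_
_X_X__
__XXXX
t=20: XXXXXX
X_X___
__XXX_
_X_X__
__XXXX
t=21: XXXX_X
X_XXXX
__XX__
_X_X__
__XXXX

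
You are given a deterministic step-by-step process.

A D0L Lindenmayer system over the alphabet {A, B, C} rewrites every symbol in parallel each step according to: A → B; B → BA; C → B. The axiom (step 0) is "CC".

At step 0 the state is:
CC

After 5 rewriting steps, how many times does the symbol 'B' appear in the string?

[0] CC
[1] BB
[2] BABA
[3] BABBAB
[4] BABBABABBA
[5] BABBABABBABBABAB

10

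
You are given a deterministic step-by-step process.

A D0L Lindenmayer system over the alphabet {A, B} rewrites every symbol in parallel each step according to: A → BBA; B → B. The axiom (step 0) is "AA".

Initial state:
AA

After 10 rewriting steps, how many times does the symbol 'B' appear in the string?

40

k=0  AA
k=1  BBABBA
k=2  BBBBABBBBA
k=3  BBBBBBABBBBBBA
k=4  BBBBBBBBABBBBBBBBA
k=5  BBBBBBBBBBABBBBBBBBBBA
k=6  BBBBBBBBBBBBABBBBBBBBBBBBA
k=7  BBBBBBBBBBBBBBABBBBBBBBBBBBBBA
k=8  BBBBBBBBBBBBBBBBABBBBBBBBBBBBBBBBA
k=9  BBBBBBBBBBBBBBBBBBABBBBBBBBBBBBBBBBBBA
k=10  BBBBBBBBBBBBBBBBBBBBABBBBBBBBBBBBBBBBBBBBA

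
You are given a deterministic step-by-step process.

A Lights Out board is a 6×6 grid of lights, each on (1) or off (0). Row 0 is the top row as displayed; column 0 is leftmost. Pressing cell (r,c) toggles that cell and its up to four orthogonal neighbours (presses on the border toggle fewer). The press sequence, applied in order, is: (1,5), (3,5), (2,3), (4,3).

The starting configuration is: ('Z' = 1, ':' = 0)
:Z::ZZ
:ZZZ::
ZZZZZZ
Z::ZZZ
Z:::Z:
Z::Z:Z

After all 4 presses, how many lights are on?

k=0  :Z::ZZ
:ZZZ::
ZZZZZZ
Z::ZZZ
Z:::Z:
Z::Z:Z
k=1  :Z::Z:
:ZZZZZ
ZZZZZ:
Z::ZZZ
Z:::Z:
Z::Z:Z
k=2  :Z::Z:
:ZZZZZ
ZZZZZZ
Z::Z::
Z:::ZZ
Z::Z:Z
k=3  :Z::Z:
:ZZ:ZZ
ZZ:::Z
Z:::::
Z:::ZZ
Z::Z:Z
k=4  :Z::Z:
:ZZ:ZZ
ZZ:::Z
Z::Z::
Z:ZZ:Z
Z::::Z

17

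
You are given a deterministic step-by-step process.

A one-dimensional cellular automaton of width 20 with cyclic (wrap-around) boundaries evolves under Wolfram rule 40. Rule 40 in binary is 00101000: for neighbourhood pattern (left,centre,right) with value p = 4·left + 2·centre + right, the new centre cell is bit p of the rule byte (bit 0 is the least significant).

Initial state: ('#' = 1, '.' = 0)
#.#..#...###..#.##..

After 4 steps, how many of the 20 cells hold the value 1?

0) #.#..#...###..#.##..
1) .#.......#.....##...
2) ...............#....
3) ....................
4) ....................

0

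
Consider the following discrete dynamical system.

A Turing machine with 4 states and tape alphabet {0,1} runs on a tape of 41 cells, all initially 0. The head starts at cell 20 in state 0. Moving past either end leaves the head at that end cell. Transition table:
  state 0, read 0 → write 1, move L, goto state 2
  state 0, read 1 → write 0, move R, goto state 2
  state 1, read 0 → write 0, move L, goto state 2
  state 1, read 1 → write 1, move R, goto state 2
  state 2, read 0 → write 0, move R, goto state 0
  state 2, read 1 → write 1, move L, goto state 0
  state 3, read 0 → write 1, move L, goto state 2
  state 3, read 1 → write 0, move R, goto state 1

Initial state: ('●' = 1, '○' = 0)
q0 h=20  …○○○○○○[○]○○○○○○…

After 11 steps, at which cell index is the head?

25

step 0: q0 h=20  …○○○○○○[○]○○○○○○…
step 1: q2 h=19  …○○○○○○[○]●○○○○○…
step 2: q0 h=20  …○○○○○○[●]○○○○○○…
step 3: q2 h=21  …○○○○○○[○]○○○○○○…
step 4: q0 h=22  …○○○○○○[○]○○○○○○…
step 5: q2 h=21  …○○○○○○[○]●○○○○○…
step 6: q0 h=22  …○○○○○○[●]○○○○○○…
step 7: q2 h=23  …○○○○○○[○]○○○○○○…
step 8: q0 h=24  …○○○○○○[○]○○○○○○…
step 9: q2 h=23  …○○○○○○[○]●○○○○○…
step 10: q0 h=24  …○○○○○○[●]○○○○○○…
step 11: q2 h=25  …○○○○○○[○]○○○○○○…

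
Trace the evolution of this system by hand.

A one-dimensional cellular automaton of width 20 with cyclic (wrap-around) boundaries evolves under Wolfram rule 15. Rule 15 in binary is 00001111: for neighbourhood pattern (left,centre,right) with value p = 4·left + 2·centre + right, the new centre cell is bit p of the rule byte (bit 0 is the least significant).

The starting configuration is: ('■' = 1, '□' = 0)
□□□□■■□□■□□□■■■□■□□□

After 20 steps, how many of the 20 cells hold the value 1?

0) □□□□■■□□■□□□■■■□■□□□
1) ■■■■■□□■■□■■■□□□■□■■
2) □□□□□□■■□□■□□□■■■□■□
3) ■■■■■■■□□■■□■■■□□□■□
4) ■□□□□□□□■■□□■□□□■■■□
5) ■□■■■■■■■□□■■□■■■□□□
6) ■□■□□□□□□□■■□□■□□□■■
7) □□■□■■■■■■■□□■■□■■■□
8) ■■■□■□□□□□□□■■□□■□□□
9) ■□□□■□■■■■■■■□□■■□■■
10) □□■■■□■□□□□□□□■■□□■□
11) ■■■□□□■□■■■■■■■□□■■□
12) ■□□□■■■□■□□□□□□□■■□□
13) ■□■■■□□□■□■■■■■■■□□■
14) □□■□□□■■■□■□□□□□□□■■
15) □■■□■■■□□□■□■■■■■■■□
16) ■■□□■□□□■■■□■□□□□□□□
17) ■□□■■□■■■□□□■□■■■■■■
18) □□■■□□■□□□■■■□■□□□□□
19) ■■■□□■■□■■■□□□■□■■■■
20) □□□□■■□□■□□□■■■□■□□□

7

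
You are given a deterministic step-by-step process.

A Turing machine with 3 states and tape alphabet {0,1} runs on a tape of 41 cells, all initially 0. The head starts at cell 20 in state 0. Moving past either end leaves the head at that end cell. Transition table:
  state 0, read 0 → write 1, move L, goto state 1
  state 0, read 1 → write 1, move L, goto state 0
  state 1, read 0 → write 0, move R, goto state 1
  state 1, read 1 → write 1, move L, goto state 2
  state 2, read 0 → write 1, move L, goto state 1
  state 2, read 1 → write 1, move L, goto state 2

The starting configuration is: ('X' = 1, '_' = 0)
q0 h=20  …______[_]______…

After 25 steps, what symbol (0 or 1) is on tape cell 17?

t=0: q0 h=20  …______[_]______…
t=1: q1 h=19  …______[_]X_____…
t=2: q1 h=20  …______[X]______…
t=3: q2 h=19  …______[_]X_____…
t=4: q1 h=18  …______[_]XX____…
t=5: q1 h=19  …______[X]X_____…
t=6: q2 h=18  …______[_]XX____…
t=7: q1 h=17  …______[_]XXX___…
t=8: q1 h=18  …______[X]XX____…
t=9: q2 h=17  …______[_]XXX___…
t=10: q1 h=16  …______[_]XXXX__…
t=11: q1 h=17  …______[X]XXX___…
t=12: q2 h=16  …______[_]XXXX__…
t=13: q1 h=15  …______[_]XXXXX_…
t=14: q1 h=16  …______[X]XXXX__…
t=15: q2 h=15  …______[_]XXXXX_…
t=16: q1 h=14  …______[_]XXXXXX…
t=17: q1 h=15  …______[X]XXXXX_…
t=18: q2 h=14  …______[_]XXXXXX…
t=19: q1 h=13  …______[_]XXXXXX…
t=20: q1 h=14  …______[X]XXXXXX…
t=21: q2 h=13  …______[_]XXXXXX…
t=22: q1 h=12  …______[_]XXXXXX…
t=23: q1 h=13  …______[X]XXXXXX…
t=24: q2 h=12  …______[_]XXXXXX…
t=25: q1 h=11  …______[_]XXXXXX…

1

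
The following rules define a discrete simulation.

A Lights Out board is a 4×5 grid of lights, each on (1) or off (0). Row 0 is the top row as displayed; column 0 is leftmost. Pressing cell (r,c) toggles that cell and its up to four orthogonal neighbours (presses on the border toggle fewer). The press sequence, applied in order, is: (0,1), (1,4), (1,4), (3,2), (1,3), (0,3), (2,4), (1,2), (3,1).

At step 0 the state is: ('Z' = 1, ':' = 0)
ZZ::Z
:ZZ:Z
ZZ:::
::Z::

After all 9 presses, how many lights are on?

gen 0: ZZ::Z
:ZZ:Z
ZZ:::
::Z::
gen 1: ::Z:Z
::Z:Z
ZZ:::
::Z::
gen 2: ::Z::
::ZZ:
ZZ::Z
::Z::
gen 3: ::Z:Z
::Z:Z
ZZ:::
::Z::
gen 4: ::Z:Z
::Z:Z
ZZZ::
:Z:Z:
gen 5: ::ZZZ
:::Z:
ZZZZ:
:Z:Z:
gen 6: :::::
:::::
ZZZZ:
:Z:Z:
gen 7: :::::
::::Z
ZZZ:Z
:Z:ZZ
gen 8: ::Z::
:ZZZZ
ZZ::Z
:Z:ZZ
gen 9: ::Z::
:ZZZZ
Z:::Z
Z:ZZZ

11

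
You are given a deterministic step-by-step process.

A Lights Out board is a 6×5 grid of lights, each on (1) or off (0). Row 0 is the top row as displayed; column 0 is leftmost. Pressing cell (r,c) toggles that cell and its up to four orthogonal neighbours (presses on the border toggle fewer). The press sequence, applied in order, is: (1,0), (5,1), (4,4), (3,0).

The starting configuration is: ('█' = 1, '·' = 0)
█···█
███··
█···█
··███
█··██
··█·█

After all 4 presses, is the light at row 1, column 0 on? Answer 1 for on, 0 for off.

0

step 0: █···█
███··
█···█
··███
█··██
··█·█
step 1: ····█
··█··
····█
··███
█··██
··█·█
step 2: ····█
··█··
····█
··███
██·██
██··█
step 3: ····█
··█··
····█
··██·
██···
██···
step 4: ····█
··█··
█···█
████·
·█···
██···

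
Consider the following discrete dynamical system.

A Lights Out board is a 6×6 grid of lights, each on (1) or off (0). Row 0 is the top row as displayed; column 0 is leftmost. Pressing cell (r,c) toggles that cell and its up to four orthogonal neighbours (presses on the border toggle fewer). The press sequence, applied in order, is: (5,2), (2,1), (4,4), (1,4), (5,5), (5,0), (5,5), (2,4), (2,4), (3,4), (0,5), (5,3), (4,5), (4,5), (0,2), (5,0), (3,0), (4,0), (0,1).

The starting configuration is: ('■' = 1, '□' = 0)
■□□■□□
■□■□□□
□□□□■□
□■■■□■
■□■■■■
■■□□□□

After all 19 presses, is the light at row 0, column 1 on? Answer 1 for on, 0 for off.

0

gen 0: ■□□■□□
■□■□□□
□□□□■□
□■■■□■
■□■■■■
■■□□□□
gen 1: ■□□■□□
■□■□□□
□□□□■□
□■■■□■
■□□■■■
■□■■□□
gen 2: ■□□■□□
■■■□□□
■■■□■□
□□■■□■
■□□■■■
■□■■□□
gen 3: ■□□■□□
■■■□□□
■■■□■□
□□■■■■
■□□□□□
■□■■■□
gen 4: ■□□■■□
■■■■■■
■■■□□□
□□■■■■
■□□□□□
■□■■■□
gen 5: ■□□■■□
■■■■■■
■■■□□□
□□■■■■
■□□□□■
■□■■□■
gen 6: ■□□■■□
■■■■■■
■■■□□□
□□■■■■
□□□□□■
□■■■□■
gen 7: ■□□■■□
■■■■■■
■■■□□□
□□■■■■
□□□□□□
□■■■■□
gen 8: ■□□■■□
■■■■□■
■■■■■■
□□■■□■
□□□□□□
□■■■■□
gen 9: ■□□■■□
■■■■■■
■■■□□□
□□■■■■
□□□□□□
□■■■■□
gen 10: ■□□■■□
■■■■■■
■■■□■□
□□■□□□
□□□□■□
□■■■■□
gen 11: ■□□■□■
■■■■■□
■■■□■□
□□■□□□
□□□□■□
□■■■■□
gen 12: ■□□■□■
■■■■■□
■■■□■□
□□■□□□
□□□■■□
□■□□□□
gen 13: ■□□■□■
■■■■■□
■■■□■□
□□■□□■
□□□■□■
□■□□□■
gen 14: ■□□■□■
■■■■■□
■■■□■□
□□■□□□
□□□■■□
□■□□□□
gen 15: ■■■□□■
■■□■■□
■■■□■□
□□■□□□
□□□■■□
□■□□□□
gen 16: ■■■□□■
■■□■■□
■■■□■□
□□■□□□
■□□■■□
■□□□□□
gen 17: ■■■□□■
■■□■■□
□■■□■□
■■■□□□
□□□■■□
■□□□□□
gen 18: ■■■□□■
■■□■■□
□■■□■□
□■■□□□
■■□■■□
□□□□□□
gen 19: □□□□□■
■□□■■□
□■■□■□
□■■□□□
■■□■■□
□□□□□□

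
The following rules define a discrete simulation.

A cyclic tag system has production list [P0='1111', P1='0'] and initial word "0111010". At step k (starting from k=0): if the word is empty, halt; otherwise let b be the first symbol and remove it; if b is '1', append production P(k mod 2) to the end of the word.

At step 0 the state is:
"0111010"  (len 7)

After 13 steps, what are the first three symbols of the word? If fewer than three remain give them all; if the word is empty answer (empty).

011

0) "0111010"  (len 7)
1) "111010"  (len 6)
2) "110100"  (len 6)
3) "101001111"  (len 9)
4) "010011110"  (len 9)
5) "10011110"  (len 8)
6) "00111100"  (len 8)
7) "0111100"  (len 7)
8) "111100"  (len 6)
9) "111001111"  (len 9)
10) "110011110"  (len 9)
11) "100111101111"  (len 12)
12) "001111011110"  (len 12)
13) "01111011110"  (len 11)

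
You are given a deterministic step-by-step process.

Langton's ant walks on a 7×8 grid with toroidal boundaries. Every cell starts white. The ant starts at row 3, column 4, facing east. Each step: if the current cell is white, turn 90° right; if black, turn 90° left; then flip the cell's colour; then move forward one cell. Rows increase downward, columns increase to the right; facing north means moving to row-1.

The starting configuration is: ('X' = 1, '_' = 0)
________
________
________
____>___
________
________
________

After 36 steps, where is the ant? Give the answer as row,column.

[0] ________
________
________
____>___
________
________
________
[1] ________
________
________
____X___
____v___
________
________
[2] ________
________
________
____X___
___<X___
________
________
[3] ________
________
________
___^X___
___XX___
________
________
[4] ________
________
________
___X>___
___XX___
________
________
[5] ________
________
____^___
___X____
___XX___
________
________
[6] ________
________
____X>__
___X____
___XX___
________
________
[7] ________
________
____XX__
___X_v__
___XX___
________
________
[8] ________
________
____XX__
___X<X__
___XX___
________
________
[9] ________
________
____^X__
___XXX__
___XX___
________
________
[10] ________
________
___<_X__
___XXX__
___XX___
________
________
[11] ________
___^____
___X_X__
___XXX__
___XX___
________
________
[12] ________
___X>___
___X_X__
___XXX__
___XX___
________
________
[13] ________
___XX___
___XvX__
___XXX__
___XX___
________
________
[14] ________
___XX___
___<XX__
___XXX__
___XX___
________
________
[15] ________
___XX___
____XX__
___vXX__
___XX___
________
________
[16] ________
___XX___
____XX__
____>X__
___XX___
________
________
[17] ________
___XX___
____^X__
_____X__
___XX___
________
________
[18] ________
___XX___
___<_X__
_____X__
___XX___
________
________
[19] ________
___^X___
___X_X__
_____X__
___XX___
________
________
[20] ________
__<_X___
___X_X__
_____X__
___XX___
________
________
[21] __^_____
__X_X___
___X_X__
_____X__
___XX___
________
________
[22] __X>____
__X_X___
___X_X__
_____X__
___XX___
________
________
[23] __XX____
__XvX___
___X_X__
_____X__
___XX___
________
________
[24] __XX____
__<XX___
___X_X__
_____X__
___XX___
________
________
[25] __XX____
___XX___
__vX_X__
_____X__
___XX___
________
________
[26] __XX____
___XX___
_<XX_X__
_____X__
___XX___
________
________
[27] __XX____
_^_XX___
_XXX_X__
_____X__
___XX___
________
________
[28] __XX____
_X>XX___
_XXX_X__
_____X__
___XX___
________
________
[29] __XX____
_XXXX___
_XvX_X__
_____X__
___XX___
________
________
[30] __XX____
_XXXX___
_X_>_X__
_____X__
___XX___
________
________
[31] __XX____
_XX^X___
_X___X__
_____X__
___XX___
________
________
[32] __XX____
_X<_X___
_X___X__
_____X__
___XX___
________
________
[33] __XX____
_X__X___
_Xv__X__
_____X__
___XX___
________
________
[34] __XX____
_X__X___
_<X__X__
_____X__
___XX___
________
________
[35] __XX____
_X__X___
__X__X__
_v___X__
___XX___
________
________
[36] __XX____
_X__X___
__X__X__
<X___X__
___XX___
________
________

3,0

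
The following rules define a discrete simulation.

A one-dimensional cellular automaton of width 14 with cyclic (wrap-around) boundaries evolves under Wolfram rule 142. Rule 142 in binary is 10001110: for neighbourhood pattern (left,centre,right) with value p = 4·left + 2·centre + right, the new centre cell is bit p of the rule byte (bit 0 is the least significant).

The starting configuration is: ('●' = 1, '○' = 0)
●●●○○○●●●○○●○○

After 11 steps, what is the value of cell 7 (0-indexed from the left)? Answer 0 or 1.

0

t=0: ●●●○○○●●●○○●○○
t=1: ●●○○○●●●○○●●○●
t=2: ●○○○●●●○○●●○○●
t=3: ○○○●●●○○●●○○●●
t=4: ○○●●●○○●●○○●●○
t=5: ○●●●○○●●○○●●○○
t=6: ●●●○○●●○○●●○○○
t=7: ●●○○●●○○●●○○○●
t=8: ●○○●●○○●●○○○●●
t=9: ○○●●○○●●○○○●●●
t=10: ○●●○○●●○○○●●●○
t=11: ●●○○●●○○○●●●○○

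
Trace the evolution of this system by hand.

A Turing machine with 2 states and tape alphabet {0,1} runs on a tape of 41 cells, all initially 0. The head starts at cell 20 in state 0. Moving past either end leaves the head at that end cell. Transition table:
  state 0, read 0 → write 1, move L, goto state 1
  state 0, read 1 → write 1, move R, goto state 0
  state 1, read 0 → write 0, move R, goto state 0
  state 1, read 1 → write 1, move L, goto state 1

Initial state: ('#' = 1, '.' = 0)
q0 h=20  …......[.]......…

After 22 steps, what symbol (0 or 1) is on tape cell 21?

1

0) q0 h=20  …......[.]......…
1) q1 h=19  …......[.]#.....…
2) q0 h=20  …......[#]......…
3) q0 h=21  ….....#[.]......…
4) q1 h=20  …......[#]#.....…
5) q1 h=19  …......[.]##....…
6) q0 h=20  …......[#]#.....…
7) q0 h=21  ….....#[#]......…
8) q0 h=22  …....##[.]......…
9) q1 h=21  ….....#[#]#.....…
10) q1 h=20  …......[#]##....…
11) q1 h=19  …......[.]###...…
12) q0 h=20  …......[#]##....…
13) q0 h=21  ….....#[#]#.....…
14) q0 h=22  …....##[#]......…
15) q0 h=23  …...###[.]......…
16) q1 h=22  …....##[#]#.....…
17) q1 h=21  ….....#[#]##....…
18) q1 h=20  …......[#]###...…
19) q1 h=19  …......[.]####..…
20) q0 h=20  …......[#]###...…
21) q0 h=21  ….....#[#]##....…
22) q0 h=22  …....##[#]#.....…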